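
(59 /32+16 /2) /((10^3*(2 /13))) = 819 /12800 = 0.06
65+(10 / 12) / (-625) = 48749 / 750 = 65.00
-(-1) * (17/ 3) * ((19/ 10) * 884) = 142766/ 15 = 9517.73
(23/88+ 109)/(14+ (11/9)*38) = 1.81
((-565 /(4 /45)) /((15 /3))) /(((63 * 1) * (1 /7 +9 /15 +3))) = -2825 /524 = -5.39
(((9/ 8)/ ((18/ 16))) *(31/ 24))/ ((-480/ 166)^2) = 213559/ 1382400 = 0.15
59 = 59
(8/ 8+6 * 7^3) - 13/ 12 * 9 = 8197/ 4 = 2049.25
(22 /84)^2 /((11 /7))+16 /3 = 1355 /252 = 5.38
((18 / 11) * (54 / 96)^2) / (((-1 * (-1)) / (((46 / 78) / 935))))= 5589 / 17114240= 0.00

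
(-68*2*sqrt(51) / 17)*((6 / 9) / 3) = -16*sqrt(51) / 9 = -12.70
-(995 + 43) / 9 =-115.33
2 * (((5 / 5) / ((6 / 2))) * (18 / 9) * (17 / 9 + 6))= 284 / 27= 10.52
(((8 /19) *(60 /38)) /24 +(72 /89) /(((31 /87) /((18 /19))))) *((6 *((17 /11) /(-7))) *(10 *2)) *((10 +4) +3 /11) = -694968525840 /843611153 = -823.80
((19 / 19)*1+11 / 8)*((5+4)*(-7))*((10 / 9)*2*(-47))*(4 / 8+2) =156275 / 4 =39068.75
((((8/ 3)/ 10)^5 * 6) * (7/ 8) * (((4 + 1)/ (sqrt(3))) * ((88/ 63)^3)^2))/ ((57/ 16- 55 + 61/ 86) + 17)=-0.00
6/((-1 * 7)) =-6/7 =-0.86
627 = 627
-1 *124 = -124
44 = 44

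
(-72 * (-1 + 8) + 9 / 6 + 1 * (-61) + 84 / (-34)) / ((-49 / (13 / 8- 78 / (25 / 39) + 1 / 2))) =-65731339 / 47600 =-1380.91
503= 503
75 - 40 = 35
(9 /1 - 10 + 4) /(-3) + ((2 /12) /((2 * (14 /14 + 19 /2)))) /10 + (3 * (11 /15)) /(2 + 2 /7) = -37 /1008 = -0.04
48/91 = 0.53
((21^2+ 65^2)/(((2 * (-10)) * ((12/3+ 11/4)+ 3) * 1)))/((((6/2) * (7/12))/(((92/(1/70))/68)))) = -858544/663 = -1294.94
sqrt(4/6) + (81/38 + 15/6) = sqrt(6)/3 + 88/19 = 5.45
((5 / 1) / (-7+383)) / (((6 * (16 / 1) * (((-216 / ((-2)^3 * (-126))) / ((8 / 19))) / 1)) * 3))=-35 / 385776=-0.00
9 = 9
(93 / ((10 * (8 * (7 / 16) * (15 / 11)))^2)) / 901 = 3751 / 82779375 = 0.00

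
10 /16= 5 /8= 0.62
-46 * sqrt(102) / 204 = -2.28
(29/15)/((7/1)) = 29/105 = 0.28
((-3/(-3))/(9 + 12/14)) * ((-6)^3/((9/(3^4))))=-4536/23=-197.22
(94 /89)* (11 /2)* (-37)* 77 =-1472933 /89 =-16549.81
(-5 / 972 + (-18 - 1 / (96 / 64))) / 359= -18149 / 348948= -0.05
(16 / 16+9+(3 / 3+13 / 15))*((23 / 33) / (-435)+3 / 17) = 2.08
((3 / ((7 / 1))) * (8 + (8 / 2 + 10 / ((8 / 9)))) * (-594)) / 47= -82863 / 658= -125.93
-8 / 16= -1 / 2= -0.50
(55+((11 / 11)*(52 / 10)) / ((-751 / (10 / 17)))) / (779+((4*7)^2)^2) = 702133 / 7857258645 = 0.00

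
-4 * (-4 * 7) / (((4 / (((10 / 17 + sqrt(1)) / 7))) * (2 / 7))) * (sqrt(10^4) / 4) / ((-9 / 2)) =-2100 / 17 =-123.53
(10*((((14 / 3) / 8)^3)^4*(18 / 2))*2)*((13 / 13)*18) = 69206436005 / 13759414272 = 5.03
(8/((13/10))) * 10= 800/13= 61.54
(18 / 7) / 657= 2 / 511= 0.00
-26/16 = -13/8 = -1.62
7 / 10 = 0.70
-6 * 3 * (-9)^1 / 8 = 81 / 4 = 20.25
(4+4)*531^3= 1197770328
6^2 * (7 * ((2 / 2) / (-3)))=-84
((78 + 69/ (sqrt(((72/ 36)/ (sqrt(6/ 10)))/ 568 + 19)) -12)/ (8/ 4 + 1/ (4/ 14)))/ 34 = 0.44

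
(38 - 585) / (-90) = 547 / 90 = 6.08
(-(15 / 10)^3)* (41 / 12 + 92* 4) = -40113 / 32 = -1253.53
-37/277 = -0.13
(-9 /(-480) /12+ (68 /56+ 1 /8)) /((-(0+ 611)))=-6007 /2737280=-0.00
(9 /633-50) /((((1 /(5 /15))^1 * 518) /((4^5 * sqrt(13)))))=-5400064 * sqrt(13) /163947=-118.76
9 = 9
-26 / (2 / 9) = -117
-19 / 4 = -4.75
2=2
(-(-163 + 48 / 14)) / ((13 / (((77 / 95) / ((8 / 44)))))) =135157 / 2470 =54.72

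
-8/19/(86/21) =-84/817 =-0.10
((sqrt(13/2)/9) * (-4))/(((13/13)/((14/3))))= -28 * sqrt(26)/27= -5.29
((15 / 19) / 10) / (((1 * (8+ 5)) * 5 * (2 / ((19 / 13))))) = 3 / 3380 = 0.00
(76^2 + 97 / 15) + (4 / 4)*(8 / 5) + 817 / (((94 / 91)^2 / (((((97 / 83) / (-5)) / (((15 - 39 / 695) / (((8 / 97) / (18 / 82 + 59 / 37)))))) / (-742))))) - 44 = 185380891511204143 / 32295943336320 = 5740.07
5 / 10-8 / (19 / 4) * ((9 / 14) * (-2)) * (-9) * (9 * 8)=-373115 / 266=-1402.69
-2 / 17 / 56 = -0.00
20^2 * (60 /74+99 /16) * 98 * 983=9977794050 /37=269670109.46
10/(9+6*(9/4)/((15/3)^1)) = 100/117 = 0.85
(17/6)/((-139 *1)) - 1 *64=-53393/834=-64.02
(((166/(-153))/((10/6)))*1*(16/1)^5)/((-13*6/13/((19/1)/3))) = 1653604352/2295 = 720524.77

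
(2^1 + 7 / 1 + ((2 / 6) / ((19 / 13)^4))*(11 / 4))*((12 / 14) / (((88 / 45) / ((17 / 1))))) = 68.56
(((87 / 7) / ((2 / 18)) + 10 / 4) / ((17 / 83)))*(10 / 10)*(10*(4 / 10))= 265766 / 119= 2233.33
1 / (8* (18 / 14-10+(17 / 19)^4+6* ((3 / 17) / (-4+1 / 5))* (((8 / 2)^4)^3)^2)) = -0.00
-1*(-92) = 92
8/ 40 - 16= -79/ 5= -15.80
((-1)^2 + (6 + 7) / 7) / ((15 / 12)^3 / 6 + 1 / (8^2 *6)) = 1280 / 147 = 8.71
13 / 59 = 0.22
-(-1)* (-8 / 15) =-8 / 15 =-0.53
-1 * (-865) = 865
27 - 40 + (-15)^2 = 212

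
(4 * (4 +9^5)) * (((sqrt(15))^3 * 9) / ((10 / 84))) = 267864408 * sqrt(15) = 1037434391.23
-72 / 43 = -1.67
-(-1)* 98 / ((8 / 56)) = 686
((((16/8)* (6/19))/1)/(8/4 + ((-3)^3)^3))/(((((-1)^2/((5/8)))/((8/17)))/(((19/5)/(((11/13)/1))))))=-156/3680347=-0.00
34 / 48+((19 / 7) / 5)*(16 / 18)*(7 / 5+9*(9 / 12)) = 58477 / 12600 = 4.64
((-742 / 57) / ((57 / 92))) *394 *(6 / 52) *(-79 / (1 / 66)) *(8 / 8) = 23372637904 / 4693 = 4980319.18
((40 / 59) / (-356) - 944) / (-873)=1652318 / 1528041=1.08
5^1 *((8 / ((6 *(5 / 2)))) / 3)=8 / 9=0.89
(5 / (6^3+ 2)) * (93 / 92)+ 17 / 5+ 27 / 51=6738229 / 1704760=3.95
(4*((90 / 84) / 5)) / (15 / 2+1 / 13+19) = 156 / 4837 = 0.03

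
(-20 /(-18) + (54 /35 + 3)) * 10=3562 /63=56.54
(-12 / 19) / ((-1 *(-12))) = -1 / 19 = -0.05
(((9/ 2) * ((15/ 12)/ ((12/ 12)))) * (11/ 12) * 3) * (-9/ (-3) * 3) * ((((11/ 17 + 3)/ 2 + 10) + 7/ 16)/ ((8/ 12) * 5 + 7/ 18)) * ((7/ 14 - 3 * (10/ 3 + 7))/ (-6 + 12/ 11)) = 3323110725/ 1166336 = 2849.19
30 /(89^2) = 0.00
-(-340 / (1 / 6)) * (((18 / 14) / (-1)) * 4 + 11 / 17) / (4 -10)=1528.57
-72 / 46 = -36 / 23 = -1.57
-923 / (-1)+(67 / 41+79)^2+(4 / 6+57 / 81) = 337054570 / 45387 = 7426.24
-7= -7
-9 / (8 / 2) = -9 / 4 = -2.25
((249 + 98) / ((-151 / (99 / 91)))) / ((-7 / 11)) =377883 / 96187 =3.93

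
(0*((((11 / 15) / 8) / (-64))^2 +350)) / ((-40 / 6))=0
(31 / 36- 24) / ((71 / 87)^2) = -700553 / 20164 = -34.74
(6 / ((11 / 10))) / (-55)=-12 / 121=-0.10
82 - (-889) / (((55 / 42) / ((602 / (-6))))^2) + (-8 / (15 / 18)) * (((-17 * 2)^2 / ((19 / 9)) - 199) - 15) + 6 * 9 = 299770693316 / 57475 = 5215671.05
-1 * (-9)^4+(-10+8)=-6563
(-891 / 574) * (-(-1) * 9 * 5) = -40095 / 574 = -69.85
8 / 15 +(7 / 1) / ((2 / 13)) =1381 / 30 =46.03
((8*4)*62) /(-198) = -992 /99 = -10.02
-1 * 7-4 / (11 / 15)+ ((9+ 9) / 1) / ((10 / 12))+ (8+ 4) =1163 / 55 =21.15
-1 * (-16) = 16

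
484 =484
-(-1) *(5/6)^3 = 125/216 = 0.58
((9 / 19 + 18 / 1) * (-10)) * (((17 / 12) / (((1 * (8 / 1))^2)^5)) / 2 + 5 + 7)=-180904022517465 / 81604378624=-2216.84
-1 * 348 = -348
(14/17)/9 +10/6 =269/153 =1.76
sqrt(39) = 6.24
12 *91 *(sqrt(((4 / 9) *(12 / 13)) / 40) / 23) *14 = 392 *sqrt(390) / 115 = 67.32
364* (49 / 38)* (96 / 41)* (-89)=-76195392 / 779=-97811.80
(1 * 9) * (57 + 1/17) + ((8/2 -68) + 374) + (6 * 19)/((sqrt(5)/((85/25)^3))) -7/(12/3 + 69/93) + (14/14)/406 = 17021485/20706 + 560082 * sqrt(5)/625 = 2825.87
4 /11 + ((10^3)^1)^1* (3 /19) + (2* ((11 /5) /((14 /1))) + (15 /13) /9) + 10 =48127826 /285285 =168.70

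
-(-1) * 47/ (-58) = -47/ 58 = -0.81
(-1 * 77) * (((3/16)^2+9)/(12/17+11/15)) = -45415755/93952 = -483.39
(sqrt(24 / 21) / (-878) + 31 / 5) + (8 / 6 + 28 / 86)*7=11489 / 645 - sqrt(14) / 3073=17.81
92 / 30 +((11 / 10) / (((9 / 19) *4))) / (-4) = 4207 / 1440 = 2.92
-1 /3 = -0.33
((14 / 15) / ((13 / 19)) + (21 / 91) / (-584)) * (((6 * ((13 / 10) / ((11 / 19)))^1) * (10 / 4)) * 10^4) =368835125 / 803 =459321.45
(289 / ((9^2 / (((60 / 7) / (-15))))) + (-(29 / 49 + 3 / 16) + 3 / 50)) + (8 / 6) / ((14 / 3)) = -3925219 / 1587600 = -2.47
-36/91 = -0.40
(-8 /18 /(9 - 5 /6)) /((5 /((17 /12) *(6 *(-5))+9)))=268 /735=0.36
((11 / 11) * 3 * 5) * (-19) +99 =-186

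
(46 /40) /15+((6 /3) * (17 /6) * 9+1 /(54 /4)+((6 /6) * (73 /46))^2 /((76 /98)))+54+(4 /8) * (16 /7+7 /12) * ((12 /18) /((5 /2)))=41328823783 /379927800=108.78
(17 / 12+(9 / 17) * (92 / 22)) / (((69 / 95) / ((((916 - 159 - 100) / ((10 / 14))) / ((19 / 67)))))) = 278928839 / 17204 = 16213.02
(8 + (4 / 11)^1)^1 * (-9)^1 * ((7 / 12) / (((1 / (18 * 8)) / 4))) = -278208 / 11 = -25291.64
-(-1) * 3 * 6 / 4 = 9 / 2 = 4.50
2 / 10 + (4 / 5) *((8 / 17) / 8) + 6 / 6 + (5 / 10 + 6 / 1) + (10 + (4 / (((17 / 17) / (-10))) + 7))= -2593 / 170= -15.25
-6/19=-0.32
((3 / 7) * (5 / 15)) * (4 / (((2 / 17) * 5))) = 34 / 35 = 0.97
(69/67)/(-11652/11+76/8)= -1518/1547365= -0.00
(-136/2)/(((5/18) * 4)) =-306/5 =-61.20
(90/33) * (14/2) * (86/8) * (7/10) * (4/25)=6321/275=22.99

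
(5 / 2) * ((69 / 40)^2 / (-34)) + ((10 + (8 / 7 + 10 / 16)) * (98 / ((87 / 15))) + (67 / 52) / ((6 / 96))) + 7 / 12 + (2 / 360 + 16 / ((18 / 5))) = 224.27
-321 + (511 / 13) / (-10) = -42241 / 130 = -324.93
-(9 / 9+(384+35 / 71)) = -385.49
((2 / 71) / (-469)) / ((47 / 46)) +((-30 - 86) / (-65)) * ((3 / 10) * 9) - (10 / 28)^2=66807027369 / 14241982300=4.69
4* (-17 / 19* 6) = -408 / 19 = -21.47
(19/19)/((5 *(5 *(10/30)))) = 3/25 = 0.12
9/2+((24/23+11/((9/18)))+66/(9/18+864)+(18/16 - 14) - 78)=-20123749/318136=-63.26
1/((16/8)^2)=1/4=0.25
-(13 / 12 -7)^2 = -5041 / 144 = -35.01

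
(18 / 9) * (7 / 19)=14 / 19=0.74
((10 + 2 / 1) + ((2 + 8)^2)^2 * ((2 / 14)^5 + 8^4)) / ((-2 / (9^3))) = -250927242598818 / 16807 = -14929924590.87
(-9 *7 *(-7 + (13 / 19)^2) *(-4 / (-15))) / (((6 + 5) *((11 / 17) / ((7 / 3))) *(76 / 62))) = 121781268 / 4149695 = 29.35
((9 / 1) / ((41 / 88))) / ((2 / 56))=22176 / 41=540.88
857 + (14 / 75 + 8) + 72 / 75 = 64961 / 75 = 866.15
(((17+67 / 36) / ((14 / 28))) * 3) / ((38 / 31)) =21049 / 228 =92.32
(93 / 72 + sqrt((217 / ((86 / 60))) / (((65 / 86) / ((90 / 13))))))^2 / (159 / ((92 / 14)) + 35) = 713 *sqrt(6510) / 35399 + 3108536687 / 132533856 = 25.08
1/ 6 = 0.17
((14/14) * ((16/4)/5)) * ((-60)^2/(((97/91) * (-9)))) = -29120/97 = -300.21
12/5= 2.40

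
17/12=1.42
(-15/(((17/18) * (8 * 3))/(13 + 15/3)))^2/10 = 32805/2312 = 14.19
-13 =-13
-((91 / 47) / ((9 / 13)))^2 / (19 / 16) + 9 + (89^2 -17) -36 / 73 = 1962048009911 / 248174523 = 7905.92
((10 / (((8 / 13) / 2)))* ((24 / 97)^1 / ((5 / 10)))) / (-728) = -15 / 679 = -0.02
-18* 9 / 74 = -81 / 37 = -2.19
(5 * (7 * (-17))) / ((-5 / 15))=1785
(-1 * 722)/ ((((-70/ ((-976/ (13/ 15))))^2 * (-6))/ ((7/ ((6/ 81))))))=3481784352/ 1183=2943182.04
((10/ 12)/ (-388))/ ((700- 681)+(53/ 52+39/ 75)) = -0.00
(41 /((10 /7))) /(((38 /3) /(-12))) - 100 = -12083 /95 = -127.19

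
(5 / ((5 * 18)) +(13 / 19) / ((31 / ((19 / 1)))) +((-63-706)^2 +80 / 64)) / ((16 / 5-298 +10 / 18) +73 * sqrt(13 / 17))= -742775982113485 / 352187708048-10839856156425 * sqrt(221) / 352187708048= -2566.59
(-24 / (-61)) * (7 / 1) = 168 / 61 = 2.75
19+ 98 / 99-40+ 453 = 432.99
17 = 17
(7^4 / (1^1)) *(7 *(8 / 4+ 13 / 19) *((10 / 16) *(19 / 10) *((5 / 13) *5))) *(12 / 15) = 4285785 / 52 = 82418.94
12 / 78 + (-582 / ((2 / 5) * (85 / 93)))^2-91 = 9520936288 / 3757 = 2534185.86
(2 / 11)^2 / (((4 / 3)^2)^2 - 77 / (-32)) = 10368 / 1745909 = 0.01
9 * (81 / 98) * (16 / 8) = 729 / 49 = 14.88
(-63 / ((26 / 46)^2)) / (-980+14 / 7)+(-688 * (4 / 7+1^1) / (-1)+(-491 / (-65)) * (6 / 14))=2091388349 / 1928290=1084.58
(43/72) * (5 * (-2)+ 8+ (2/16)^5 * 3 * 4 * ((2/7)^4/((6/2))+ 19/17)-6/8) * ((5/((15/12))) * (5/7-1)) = 13177898207/7021830144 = 1.88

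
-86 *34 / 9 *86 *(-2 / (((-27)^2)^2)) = 502928 / 4782969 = 0.11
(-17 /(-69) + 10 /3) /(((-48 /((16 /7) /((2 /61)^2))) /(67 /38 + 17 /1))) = -1499563 /504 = -2975.32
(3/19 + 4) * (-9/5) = -711/95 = -7.48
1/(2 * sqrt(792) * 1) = sqrt(22)/264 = 0.02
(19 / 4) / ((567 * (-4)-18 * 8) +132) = -1 / 480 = -0.00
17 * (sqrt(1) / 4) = 17 / 4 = 4.25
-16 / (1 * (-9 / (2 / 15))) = 32 / 135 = 0.24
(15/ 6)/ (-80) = -1/ 32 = -0.03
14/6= 7/3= 2.33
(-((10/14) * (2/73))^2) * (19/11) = -1900/2872331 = -0.00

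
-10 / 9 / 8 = -0.14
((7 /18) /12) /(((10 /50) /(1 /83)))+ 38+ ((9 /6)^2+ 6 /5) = 3715753 /89640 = 41.45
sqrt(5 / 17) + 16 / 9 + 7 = sqrt(85) / 17 + 79 / 9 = 9.32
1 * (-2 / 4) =-0.50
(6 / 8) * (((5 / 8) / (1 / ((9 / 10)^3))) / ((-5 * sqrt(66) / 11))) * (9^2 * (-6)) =177147 * sqrt(66) / 32000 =44.97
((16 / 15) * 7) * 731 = 81872 / 15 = 5458.13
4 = 4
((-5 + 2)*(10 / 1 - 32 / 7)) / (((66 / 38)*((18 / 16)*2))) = -4.17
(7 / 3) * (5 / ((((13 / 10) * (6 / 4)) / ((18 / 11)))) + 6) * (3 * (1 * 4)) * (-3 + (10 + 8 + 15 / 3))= 816480 / 143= 5709.65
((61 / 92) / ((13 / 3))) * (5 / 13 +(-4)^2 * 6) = 229299 / 15548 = 14.75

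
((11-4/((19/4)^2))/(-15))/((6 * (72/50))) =-19535/233928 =-0.08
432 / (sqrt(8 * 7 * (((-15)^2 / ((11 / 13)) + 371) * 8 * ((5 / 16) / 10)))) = 216 * sqrt(269731) / 24521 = 4.57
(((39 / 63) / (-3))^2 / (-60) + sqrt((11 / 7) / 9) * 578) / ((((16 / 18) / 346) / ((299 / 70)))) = -8741863 / 7408800 + 44847309 * sqrt(77) / 980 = 401563.66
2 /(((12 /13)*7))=13 /42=0.31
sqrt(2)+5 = 6.41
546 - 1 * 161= 385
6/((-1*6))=-1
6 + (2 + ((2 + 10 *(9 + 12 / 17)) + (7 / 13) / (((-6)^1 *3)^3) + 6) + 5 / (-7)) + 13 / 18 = 1020099235 / 9022104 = 113.07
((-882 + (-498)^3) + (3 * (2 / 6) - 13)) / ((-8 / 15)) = 926301645 / 4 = 231575411.25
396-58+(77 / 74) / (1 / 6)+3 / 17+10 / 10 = 217269 / 629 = 345.42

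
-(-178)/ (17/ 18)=3204/ 17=188.47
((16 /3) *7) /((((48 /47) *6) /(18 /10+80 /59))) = 306299 /15930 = 19.23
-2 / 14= -1 / 7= -0.14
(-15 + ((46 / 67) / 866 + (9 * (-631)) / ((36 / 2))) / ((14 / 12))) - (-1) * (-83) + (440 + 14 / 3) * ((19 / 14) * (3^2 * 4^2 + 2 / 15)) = 86612.61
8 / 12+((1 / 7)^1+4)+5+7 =353 / 21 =16.81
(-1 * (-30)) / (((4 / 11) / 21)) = 3465 / 2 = 1732.50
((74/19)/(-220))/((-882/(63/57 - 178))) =-124357/35024220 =-0.00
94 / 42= 47 / 21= 2.24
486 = 486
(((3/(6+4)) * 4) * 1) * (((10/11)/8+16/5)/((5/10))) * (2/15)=1458/1375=1.06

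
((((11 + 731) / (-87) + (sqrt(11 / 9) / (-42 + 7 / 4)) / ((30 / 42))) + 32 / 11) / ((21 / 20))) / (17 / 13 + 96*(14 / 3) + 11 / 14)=-2796560 / 235183707 - 416*sqrt(11) / 16956819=-0.01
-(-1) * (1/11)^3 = 1/1331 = 0.00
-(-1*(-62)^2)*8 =30752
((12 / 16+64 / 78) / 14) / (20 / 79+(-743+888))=553 / 716040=0.00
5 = 5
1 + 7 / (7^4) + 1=2.00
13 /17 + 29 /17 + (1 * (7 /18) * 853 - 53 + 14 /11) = 950779 /3366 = 282.47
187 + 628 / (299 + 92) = 188.61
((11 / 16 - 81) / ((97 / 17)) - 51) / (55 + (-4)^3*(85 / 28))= 54383 / 116400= 0.47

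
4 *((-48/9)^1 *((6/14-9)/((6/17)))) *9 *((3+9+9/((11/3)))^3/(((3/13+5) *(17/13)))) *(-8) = -2608610883840/158389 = -16469646.78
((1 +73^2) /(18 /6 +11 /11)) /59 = 2665 /118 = 22.58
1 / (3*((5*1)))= 0.07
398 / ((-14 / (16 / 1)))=-3184 / 7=-454.86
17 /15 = 1.13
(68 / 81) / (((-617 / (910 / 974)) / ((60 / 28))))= -22100 / 8112933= -0.00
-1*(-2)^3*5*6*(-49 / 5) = -2352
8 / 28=2 / 7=0.29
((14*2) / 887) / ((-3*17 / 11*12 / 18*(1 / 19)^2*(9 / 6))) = -111188 / 45237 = -2.46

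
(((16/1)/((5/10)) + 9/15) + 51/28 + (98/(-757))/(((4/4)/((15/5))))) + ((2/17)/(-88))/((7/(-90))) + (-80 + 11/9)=-7977797381/178364340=-44.73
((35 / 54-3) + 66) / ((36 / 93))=106547 / 648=164.42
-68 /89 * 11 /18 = -374 /801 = -0.47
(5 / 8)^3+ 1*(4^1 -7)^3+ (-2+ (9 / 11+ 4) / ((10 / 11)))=-60047 / 2560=-23.46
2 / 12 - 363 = -2177 / 6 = -362.83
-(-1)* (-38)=-38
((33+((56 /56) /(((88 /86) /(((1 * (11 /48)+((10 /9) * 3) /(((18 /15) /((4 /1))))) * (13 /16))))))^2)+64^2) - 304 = 3906.08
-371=-371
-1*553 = -553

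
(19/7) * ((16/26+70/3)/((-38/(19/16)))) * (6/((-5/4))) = 8873/910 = 9.75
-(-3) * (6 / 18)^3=1 / 9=0.11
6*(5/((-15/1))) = -2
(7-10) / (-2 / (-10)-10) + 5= 260 / 49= 5.31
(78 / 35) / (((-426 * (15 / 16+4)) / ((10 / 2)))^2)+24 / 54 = 880929628 / 1982035503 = 0.44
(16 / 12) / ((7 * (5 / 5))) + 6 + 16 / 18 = 446 / 63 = 7.08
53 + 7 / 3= 166 / 3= 55.33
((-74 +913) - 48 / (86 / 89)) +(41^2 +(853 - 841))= 106740 / 43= 2482.33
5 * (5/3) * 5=41.67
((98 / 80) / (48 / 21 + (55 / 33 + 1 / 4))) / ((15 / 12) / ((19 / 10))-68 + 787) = 19551 / 48267455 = 0.00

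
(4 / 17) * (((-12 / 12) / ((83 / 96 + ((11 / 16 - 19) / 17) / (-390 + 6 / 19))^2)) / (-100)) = 0.00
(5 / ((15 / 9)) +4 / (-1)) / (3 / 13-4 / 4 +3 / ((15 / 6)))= -65 / 28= -2.32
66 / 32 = 33 / 16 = 2.06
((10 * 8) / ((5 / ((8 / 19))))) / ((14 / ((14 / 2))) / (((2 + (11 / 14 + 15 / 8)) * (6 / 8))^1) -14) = -0.50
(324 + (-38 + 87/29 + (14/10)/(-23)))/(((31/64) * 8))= 265824/3565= 74.56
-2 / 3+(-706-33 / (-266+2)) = -16957 / 24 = -706.54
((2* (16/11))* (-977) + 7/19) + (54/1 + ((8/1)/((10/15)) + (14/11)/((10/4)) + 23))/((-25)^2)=-1855965838/653125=-2841.67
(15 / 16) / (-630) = -1 / 672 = -0.00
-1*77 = -77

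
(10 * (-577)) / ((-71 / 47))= 271190 / 71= 3819.58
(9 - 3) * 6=36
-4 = -4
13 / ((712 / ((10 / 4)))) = 65 / 1424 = 0.05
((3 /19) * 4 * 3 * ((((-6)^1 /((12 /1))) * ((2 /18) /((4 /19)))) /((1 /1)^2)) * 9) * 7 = -63 /2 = -31.50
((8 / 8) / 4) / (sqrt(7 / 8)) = 0.27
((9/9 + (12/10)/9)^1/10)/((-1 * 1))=-17/150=-0.11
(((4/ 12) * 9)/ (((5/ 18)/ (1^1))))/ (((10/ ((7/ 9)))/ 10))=42/ 5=8.40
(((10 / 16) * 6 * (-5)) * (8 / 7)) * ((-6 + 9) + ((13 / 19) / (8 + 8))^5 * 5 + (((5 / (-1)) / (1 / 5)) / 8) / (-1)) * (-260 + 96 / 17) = 1289320889469802275 / 38621122527232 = 33383.83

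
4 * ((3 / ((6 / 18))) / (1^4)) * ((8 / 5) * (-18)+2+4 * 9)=1656 / 5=331.20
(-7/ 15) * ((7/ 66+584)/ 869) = -269857/ 860310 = -0.31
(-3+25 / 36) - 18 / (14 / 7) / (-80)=-1579 / 720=-2.19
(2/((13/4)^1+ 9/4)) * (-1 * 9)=-36/11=-3.27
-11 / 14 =-0.79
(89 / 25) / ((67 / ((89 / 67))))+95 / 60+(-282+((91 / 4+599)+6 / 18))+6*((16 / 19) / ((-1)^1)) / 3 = 2175259772 / 6396825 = 340.05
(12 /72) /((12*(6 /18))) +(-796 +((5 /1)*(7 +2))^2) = 29497 /24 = 1229.04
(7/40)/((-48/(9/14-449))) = 6277/3840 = 1.63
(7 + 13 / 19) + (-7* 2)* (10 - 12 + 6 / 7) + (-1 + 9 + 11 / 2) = 37.18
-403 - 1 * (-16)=-387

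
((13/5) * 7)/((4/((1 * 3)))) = 273/20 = 13.65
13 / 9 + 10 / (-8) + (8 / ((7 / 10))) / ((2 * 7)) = 1783 / 1764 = 1.01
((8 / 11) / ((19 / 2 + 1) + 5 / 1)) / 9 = 16 / 3069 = 0.01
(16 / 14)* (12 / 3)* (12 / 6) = 64 / 7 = 9.14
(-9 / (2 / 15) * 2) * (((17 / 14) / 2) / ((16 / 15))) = -34425 / 448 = -76.84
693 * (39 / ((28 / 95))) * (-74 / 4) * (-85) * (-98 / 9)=-6280549275 / 4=-1570137318.75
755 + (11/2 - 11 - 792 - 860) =-1805/2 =-902.50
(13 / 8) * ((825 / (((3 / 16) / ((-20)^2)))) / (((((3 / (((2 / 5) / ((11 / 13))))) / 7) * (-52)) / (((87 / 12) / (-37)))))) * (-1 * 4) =-5278000 / 111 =-47549.55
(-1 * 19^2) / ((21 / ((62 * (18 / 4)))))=-33573 / 7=-4796.14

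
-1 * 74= -74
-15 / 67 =-0.22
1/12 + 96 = 1153/12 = 96.08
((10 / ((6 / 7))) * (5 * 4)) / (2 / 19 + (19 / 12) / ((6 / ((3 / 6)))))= 638400 / 649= 983.67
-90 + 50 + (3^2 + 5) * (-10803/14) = -10843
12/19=0.63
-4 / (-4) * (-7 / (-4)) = 7 / 4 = 1.75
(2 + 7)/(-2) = -9/2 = -4.50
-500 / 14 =-35.71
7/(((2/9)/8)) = 252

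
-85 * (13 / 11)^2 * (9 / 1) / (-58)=129285 / 7018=18.42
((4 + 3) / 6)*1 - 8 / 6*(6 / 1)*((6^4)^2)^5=-641639737864499235256264606875641 / 6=-106939956310749872542710800000000.00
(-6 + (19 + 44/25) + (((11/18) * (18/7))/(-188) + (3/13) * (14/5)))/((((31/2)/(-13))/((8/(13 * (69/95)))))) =-500508412/45742515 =-10.94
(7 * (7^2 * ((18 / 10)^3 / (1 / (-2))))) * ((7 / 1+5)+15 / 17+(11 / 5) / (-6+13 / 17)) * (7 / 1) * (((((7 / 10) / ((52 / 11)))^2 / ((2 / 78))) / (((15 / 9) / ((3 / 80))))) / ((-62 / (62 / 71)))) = 507998824077591 / 5371150000000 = 94.58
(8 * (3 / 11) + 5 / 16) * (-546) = -1361.90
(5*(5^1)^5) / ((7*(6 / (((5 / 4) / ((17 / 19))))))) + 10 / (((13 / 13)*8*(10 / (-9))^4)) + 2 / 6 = 495889759 / 952000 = 520.89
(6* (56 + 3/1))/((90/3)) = 11.80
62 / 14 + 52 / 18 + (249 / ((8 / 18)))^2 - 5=316393439 / 1008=313882.38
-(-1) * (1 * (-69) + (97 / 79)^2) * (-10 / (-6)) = -2106100 / 18723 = -112.49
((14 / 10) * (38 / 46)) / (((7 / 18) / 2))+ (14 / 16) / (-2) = 10139 / 1840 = 5.51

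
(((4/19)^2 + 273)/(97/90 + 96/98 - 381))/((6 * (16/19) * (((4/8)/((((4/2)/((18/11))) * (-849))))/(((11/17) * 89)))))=73598378711935/4318218008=17043.69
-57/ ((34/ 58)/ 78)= -128934/ 17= -7584.35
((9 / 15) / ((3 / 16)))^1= 16 / 5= 3.20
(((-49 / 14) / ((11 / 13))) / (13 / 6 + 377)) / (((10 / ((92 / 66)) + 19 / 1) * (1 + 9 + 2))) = -23 / 662200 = -0.00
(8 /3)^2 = 64 /9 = 7.11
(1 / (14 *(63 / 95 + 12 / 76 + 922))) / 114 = 5 / 7364112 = 0.00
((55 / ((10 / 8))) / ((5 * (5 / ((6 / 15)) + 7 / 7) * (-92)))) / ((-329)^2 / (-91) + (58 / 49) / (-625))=1751750 / 294077735109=0.00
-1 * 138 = -138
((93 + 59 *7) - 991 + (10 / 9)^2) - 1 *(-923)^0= -39266 / 81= -484.77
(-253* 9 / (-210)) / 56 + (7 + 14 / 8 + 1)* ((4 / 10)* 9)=138351 / 3920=35.29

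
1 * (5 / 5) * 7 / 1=7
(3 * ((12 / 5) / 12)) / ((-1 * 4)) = -3 / 20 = -0.15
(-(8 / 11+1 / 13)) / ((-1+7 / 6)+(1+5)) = -690 / 5291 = -0.13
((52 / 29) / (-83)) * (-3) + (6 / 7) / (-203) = 7146 / 117943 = 0.06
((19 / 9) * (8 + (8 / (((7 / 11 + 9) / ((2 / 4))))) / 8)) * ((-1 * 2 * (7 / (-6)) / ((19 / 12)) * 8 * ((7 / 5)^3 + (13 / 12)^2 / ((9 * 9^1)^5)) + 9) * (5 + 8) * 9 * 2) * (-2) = -22796368418580465761 / 69299839969875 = -328952.68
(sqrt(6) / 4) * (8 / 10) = sqrt(6) / 5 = 0.49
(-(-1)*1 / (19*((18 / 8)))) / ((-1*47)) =-4 / 8037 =-0.00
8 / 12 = 2 / 3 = 0.67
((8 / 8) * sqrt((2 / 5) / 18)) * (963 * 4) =1284 * sqrt(5) / 5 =574.22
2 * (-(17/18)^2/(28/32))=-1156/567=-2.04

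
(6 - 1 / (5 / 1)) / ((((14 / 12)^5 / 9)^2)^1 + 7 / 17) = 2414595806208 / 195432005125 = 12.36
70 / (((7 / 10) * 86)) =50 / 43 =1.16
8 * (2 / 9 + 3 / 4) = 70 / 9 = 7.78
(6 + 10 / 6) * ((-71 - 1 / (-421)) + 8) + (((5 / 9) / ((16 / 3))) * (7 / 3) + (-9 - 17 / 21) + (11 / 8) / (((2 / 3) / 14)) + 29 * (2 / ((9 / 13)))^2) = -846545029 / 3819312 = -221.65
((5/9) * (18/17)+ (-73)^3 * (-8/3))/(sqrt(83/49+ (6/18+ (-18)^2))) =185172197 * sqrt(143778)/1222113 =57452.73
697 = 697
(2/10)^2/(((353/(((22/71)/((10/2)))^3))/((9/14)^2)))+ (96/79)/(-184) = -232154104477326/35152059975746875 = -0.01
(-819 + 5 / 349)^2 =81696502276 / 121801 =670737.53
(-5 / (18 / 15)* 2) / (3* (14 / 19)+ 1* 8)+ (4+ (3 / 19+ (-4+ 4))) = 36953 / 11058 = 3.34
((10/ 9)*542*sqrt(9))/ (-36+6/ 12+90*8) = 10840/ 4107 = 2.64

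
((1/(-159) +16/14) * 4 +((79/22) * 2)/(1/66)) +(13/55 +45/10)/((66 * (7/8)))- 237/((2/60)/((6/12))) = -98643859/32065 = -3076.37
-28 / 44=-0.64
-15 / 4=-3.75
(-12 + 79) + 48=115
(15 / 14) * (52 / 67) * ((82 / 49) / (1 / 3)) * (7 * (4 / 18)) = 21320 / 3283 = 6.49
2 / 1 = 2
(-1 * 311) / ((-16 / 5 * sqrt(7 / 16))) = 1555 * sqrt(7) / 28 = 146.93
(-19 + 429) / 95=82 / 19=4.32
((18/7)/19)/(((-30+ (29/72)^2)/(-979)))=91352448/20572307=4.44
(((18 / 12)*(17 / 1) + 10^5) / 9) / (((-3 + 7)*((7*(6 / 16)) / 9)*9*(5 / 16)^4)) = 13110542336 / 118125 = 110988.72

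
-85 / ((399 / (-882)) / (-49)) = -174930 / 19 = -9206.84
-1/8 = -0.12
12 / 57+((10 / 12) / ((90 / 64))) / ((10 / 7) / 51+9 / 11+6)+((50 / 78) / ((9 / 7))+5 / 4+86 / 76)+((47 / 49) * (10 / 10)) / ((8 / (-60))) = -7429096669 / 1849580460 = -4.02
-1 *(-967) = 967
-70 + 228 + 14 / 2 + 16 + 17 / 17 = 182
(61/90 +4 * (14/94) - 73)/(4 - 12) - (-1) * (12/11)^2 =41584723/4094640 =10.16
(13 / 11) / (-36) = -13 / 396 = -0.03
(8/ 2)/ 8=1/ 2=0.50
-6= -6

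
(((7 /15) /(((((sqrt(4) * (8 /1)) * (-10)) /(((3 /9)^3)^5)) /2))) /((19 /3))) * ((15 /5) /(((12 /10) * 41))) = -7 /1788447768480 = -0.00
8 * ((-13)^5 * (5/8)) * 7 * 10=-129952550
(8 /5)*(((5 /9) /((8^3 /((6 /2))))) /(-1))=-1 /192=-0.01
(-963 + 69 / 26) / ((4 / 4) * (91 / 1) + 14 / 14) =-24969 / 2392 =-10.44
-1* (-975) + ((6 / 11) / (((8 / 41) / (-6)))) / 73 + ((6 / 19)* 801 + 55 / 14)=1231.65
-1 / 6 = -0.17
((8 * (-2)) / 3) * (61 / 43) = -976 / 129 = -7.57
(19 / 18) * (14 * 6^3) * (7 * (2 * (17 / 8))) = 94962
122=122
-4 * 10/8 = -5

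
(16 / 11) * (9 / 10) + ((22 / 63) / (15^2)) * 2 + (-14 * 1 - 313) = -50782871 / 155925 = -325.69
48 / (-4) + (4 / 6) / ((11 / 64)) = -268 / 33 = -8.12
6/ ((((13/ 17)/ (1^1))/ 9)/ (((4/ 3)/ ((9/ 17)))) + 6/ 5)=11560/ 2377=4.86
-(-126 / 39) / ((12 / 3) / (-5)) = -105 / 26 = -4.04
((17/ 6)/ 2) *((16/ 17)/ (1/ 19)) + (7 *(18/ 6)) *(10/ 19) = 36.39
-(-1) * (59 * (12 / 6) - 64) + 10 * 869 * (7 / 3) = 60992 / 3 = 20330.67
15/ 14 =1.07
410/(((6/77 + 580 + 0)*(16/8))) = 0.35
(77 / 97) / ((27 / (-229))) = -17633 / 2619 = -6.73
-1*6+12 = 6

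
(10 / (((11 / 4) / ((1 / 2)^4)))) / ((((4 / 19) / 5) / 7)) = 3325 / 88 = 37.78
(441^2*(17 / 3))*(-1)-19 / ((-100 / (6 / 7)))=-385720593 / 350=-1102058.84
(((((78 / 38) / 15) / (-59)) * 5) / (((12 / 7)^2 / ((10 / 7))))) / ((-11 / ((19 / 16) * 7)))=3185 / 747648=0.00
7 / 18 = 0.39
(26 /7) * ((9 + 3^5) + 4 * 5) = 7072 /7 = 1010.29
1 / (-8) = -1 / 8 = -0.12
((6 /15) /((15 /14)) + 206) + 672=65878 /75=878.37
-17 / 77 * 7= -17 / 11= -1.55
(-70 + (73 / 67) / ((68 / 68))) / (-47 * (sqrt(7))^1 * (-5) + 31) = -0.11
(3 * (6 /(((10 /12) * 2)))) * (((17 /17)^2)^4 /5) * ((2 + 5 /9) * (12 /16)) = 207 /50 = 4.14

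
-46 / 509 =-0.09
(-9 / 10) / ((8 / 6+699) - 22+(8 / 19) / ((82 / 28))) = -21033 / 15856010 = -0.00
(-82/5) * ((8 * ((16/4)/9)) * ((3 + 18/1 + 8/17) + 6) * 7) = -11212.88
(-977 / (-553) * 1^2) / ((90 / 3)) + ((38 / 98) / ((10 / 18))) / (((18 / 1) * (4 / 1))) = 31859 / 464520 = 0.07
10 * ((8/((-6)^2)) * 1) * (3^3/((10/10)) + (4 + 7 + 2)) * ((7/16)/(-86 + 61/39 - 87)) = -2275/10029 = -0.23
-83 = -83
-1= -1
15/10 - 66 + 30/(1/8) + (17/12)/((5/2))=2641/15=176.07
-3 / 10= -0.30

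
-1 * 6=-6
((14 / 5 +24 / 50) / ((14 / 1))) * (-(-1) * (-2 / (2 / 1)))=-41 / 175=-0.23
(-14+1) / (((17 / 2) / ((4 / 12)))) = -26 / 51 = -0.51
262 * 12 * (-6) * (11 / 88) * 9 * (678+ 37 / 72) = -57597687 / 4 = -14399421.75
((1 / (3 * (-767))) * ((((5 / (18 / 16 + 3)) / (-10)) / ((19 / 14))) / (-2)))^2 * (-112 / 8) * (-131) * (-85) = -122217760 / 2081461196529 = -0.00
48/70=24/35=0.69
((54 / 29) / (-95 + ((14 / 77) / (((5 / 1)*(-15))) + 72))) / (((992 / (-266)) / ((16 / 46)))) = 423225 / 56055347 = 0.01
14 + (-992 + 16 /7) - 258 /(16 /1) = -991.84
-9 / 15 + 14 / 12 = 17 / 30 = 0.57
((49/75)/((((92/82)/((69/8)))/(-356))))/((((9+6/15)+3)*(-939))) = 178801/1164360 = 0.15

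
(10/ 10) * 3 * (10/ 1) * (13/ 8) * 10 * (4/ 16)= 975/ 8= 121.88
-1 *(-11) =11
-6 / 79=-0.08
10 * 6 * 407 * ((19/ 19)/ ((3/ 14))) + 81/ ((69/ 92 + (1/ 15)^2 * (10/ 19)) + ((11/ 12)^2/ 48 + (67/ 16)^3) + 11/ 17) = 1523413313720600/ 13367838247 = 113961.08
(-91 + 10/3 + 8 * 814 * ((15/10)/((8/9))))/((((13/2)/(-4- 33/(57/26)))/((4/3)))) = -42604.94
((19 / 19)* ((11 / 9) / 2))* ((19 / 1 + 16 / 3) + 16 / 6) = 33 / 2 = 16.50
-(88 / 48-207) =1231 / 6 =205.17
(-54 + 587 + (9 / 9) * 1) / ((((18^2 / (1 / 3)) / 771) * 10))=22873 / 540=42.36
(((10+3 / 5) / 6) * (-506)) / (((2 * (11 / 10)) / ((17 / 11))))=-20723 / 33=-627.97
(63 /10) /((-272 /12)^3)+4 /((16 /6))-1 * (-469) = 1479400859 /3144320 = 470.50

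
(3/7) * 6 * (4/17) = 72/119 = 0.61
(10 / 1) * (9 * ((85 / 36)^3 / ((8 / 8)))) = 1184.65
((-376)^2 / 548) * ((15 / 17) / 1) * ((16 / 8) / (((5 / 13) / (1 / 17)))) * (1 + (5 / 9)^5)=57134424256 / 779309019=73.31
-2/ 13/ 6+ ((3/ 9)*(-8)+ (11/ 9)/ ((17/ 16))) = -3067/ 1989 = -1.54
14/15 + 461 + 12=7109/15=473.93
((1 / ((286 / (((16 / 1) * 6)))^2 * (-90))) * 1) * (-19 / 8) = 304 / 102245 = 0.00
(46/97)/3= 46/291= 0.16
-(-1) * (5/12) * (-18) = -15/2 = -7.50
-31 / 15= -2.07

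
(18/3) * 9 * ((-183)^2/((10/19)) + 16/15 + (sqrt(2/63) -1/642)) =18 * sqrt(14)/7 + 367655094/107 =3436038.54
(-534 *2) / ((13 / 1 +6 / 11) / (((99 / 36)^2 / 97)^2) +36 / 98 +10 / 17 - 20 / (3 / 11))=-107458541883 / 216938431658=-0.50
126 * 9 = 1134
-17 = -17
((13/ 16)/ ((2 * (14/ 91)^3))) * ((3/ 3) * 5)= 142805/ 256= 557.83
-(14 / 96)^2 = -49 / 2304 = -0.02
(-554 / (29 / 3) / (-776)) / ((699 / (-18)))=-2493 / 1310858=-0.00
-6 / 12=-1 / 2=-0.50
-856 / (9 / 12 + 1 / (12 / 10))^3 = -1479168 / 6859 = -215.65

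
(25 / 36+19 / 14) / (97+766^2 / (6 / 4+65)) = 9823 / 42710868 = 0.00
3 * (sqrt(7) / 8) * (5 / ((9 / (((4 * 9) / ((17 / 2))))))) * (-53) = -795 * sqrt(7) / 17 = -123.73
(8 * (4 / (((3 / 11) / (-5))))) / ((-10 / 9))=528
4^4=256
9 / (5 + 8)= 9 / 13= 0.69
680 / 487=1.40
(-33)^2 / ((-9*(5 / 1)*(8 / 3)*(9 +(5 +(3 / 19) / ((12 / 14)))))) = -0.64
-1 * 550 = -550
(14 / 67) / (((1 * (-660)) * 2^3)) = -7 / 176880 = -0.00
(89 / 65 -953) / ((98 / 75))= -463920 / 637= -728.29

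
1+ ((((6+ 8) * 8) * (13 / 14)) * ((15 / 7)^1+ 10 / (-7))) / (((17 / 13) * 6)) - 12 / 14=3431 / 357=9.61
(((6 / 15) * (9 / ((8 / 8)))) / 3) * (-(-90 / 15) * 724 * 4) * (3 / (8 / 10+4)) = 13032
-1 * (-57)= 57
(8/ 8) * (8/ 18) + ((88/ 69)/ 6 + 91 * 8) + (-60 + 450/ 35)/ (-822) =144659273/ 198513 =728.71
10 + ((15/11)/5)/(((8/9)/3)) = 961/88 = 10.92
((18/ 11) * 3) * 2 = 108/ 11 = 9.82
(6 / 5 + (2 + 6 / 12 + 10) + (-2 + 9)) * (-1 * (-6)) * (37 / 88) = 22977 / 440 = 52.22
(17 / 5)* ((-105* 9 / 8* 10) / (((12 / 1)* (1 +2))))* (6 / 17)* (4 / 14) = -45 / 4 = -11.25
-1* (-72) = 72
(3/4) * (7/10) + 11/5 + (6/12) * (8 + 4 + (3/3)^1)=369/40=9.22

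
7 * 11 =77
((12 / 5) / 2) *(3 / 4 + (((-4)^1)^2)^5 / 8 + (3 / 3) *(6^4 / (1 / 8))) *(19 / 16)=32248491 / 160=201553.07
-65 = -65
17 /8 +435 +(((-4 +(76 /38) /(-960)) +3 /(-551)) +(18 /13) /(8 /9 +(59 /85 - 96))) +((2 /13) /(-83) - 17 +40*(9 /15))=9071480944032839 /20612272867680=440.10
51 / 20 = 2.55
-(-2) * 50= 100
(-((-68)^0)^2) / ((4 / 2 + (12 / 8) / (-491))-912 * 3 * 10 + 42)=982 / 26824315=0.00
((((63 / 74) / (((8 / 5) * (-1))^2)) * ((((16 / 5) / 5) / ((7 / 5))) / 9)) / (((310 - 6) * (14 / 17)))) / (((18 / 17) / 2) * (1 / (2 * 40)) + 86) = 7225 / 9209671184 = 0.00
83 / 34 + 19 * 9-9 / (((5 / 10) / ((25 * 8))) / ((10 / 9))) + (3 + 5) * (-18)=-134999 / 34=-3970.56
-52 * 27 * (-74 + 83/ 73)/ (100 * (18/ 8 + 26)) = 7467876/ 206225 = 36.21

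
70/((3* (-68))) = -35/102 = -0.34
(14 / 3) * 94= 438.67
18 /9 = 2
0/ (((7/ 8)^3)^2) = 0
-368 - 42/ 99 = -12158/ 33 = -368.42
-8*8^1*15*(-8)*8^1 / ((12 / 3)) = 15360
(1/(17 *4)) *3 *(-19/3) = -19/68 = -0.28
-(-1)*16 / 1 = 16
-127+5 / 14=-1773 / 14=-126.64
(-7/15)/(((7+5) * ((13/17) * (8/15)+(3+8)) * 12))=-119/418896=-0.00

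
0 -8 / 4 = -2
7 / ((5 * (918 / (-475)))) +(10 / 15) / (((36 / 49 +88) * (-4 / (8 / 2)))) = -365176 / 498933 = -0.73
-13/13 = -1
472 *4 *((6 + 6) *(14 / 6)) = 52864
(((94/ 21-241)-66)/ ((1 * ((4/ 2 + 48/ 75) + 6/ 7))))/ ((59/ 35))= -5558875/ 108324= -51.32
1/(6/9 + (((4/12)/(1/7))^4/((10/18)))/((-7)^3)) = 1.96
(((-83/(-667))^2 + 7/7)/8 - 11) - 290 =-535420467/1779556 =-300.87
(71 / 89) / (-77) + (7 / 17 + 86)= 10065850 / 116501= 86.40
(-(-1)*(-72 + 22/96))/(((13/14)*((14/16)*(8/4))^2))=-25.24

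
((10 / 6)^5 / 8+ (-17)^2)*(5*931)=2629800355 / 1944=1352777.96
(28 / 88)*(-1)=-7 / 22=-0.32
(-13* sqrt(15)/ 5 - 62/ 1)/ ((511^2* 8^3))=-31/ 66846976 - 13* sqrt(15)/ 668469760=-0.00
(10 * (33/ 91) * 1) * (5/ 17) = 1650/ 1547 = 1.07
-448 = -448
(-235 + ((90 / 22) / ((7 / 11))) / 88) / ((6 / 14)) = -144715 / 264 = -548.16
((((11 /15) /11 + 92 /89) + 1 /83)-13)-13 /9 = -4431764 /332415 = -13.33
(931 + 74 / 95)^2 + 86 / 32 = 125370201851 / 144400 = 868214.69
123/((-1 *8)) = -123/8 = -15.38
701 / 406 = 1.73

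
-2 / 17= -0.12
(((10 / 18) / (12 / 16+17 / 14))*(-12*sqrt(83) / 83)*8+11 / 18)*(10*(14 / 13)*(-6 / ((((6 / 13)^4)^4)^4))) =-5806199109680231787100308289467147379876558677044967555537886236866603845 / 47505214997229958279621715210108914957422346371072+3694853978887420228154741638751821059921446430846797535342291241642384265*sqrt(83) / 56474298557904885298560710920350832494956513329152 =473831474578081066441658.10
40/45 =8/9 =0.89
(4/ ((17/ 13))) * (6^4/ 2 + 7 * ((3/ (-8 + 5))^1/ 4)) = 1976.76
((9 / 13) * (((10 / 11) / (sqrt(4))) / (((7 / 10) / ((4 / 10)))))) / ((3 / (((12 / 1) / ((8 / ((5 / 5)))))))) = 90 / 1001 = 0.09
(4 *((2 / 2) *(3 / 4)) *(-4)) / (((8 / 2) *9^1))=-1 / 3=-0.33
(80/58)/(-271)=-40/7859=-0.01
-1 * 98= -98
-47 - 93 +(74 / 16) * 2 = -523 / 4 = -130.75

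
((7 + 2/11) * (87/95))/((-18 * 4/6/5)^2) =11455/10032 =1.14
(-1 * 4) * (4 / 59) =-16 / 59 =-0.27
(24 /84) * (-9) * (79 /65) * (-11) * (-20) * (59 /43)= -3691512 /3913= -943.40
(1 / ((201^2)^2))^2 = 0.00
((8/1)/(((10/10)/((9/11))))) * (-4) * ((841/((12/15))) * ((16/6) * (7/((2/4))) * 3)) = -33909120/11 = -3082647.27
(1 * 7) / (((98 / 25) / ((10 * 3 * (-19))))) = -7125 / 7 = -1017.86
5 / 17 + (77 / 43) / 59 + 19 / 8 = 931403 / 345032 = 2.70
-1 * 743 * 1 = -743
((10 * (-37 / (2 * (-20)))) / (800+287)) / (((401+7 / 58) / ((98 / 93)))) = 52577 / 2351882115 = 0.00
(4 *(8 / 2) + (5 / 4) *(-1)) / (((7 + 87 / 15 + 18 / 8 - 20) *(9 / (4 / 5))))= -236 / 891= -0.26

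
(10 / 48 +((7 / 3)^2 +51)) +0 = 4079 / 72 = 56.65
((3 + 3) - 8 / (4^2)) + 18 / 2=29 / 2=14.50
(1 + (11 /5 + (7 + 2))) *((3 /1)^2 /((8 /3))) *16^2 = 52704 /5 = 10540.80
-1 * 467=-467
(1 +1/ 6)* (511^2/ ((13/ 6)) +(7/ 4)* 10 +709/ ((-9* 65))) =140622.62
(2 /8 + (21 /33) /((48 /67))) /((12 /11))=601 /576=1.04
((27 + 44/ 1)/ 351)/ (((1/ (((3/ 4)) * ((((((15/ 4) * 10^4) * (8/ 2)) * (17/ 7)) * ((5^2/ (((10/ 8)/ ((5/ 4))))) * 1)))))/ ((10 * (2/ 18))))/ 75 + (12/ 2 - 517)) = -94296875000/ 238213828124181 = -0.00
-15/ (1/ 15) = -225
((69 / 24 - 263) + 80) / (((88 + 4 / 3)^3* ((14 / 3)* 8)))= -116721 / 17246953472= -0.00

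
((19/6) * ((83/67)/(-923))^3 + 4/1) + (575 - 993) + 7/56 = -2349145662120162305/5675978645911704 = -413.88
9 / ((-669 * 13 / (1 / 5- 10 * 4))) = 597 / 14495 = 0.04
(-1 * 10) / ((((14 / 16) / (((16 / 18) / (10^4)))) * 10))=-4 / 39375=-0.00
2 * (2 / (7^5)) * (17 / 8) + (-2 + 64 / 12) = 3.33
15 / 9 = 1.67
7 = 7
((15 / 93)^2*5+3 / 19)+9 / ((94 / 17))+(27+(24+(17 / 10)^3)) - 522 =-398339339551 / 858173000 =-464.17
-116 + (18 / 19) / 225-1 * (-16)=-47498 / 475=-100.00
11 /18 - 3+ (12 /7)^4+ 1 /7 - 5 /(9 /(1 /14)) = 15248 /2401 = 6.35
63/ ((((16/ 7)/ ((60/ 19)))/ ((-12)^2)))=238140/ 19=12533.68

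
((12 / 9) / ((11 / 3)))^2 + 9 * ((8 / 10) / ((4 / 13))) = 14237 / 605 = 23.53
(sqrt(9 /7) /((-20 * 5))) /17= -3 * sqrt(7) /11900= -0.00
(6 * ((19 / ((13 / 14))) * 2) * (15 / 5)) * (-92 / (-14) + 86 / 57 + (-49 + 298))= 2461800 / 13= 189369.23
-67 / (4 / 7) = -469 / 4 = -117.25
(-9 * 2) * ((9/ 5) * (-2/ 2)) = 162/ 5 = 32.40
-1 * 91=-91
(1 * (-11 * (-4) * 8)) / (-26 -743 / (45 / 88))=-7920 / 33277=-0.24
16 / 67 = 0.24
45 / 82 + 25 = 2095 / 82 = 25.55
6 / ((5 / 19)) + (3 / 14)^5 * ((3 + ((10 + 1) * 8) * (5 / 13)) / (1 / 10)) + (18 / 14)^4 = 449201589 / 17479280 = 25.70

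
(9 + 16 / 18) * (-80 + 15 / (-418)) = -2977495 / 3762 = -791.47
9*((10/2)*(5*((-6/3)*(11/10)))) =-495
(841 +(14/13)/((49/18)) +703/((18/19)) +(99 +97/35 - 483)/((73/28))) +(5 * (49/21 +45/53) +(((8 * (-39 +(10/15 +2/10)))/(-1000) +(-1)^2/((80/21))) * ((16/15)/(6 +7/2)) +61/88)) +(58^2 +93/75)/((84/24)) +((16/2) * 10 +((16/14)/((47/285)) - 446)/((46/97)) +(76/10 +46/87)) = 818851314151453732517/519030187951275000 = 1577.66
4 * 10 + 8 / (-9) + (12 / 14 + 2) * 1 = 2644 / 63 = 41.97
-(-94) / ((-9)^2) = 94 / 81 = 1.16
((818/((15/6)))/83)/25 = 1636/10375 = 0.16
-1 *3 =-3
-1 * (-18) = 18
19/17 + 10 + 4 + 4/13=3409/221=15.43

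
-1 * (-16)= 16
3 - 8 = -5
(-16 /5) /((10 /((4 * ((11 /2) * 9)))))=-1584 /25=-63.36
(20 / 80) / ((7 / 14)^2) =1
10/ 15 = 2/ 3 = 0.67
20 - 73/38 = 687/38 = 18.08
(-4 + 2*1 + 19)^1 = 17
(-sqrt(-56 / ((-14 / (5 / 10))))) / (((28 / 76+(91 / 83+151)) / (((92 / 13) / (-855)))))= 7636 * sqrt(2) / 140655645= 0.00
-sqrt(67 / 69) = -0.99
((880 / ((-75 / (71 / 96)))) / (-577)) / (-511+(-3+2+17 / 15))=-781 / 26529306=-0.00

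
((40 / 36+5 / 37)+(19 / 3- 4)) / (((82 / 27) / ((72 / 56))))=16092 / 10619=1.52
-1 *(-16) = 16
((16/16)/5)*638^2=407044/5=81408.80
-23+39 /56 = -22.30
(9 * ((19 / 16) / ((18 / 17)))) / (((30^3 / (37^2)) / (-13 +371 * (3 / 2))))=480657269 / 1728000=278.16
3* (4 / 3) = 4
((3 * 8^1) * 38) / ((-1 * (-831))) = 304 / 277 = 1.10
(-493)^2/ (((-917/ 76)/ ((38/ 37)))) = -701925512/ 33929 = -20688.07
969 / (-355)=-969 / 355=-2.73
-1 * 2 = -2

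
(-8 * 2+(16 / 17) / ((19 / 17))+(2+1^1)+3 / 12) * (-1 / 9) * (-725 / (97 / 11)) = -7217375 / 66348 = -108.78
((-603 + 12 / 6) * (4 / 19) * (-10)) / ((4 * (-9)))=-6010 / 171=-35.15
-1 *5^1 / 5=-1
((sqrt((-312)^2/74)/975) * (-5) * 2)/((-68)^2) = -sqrt(74)/106930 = -0.00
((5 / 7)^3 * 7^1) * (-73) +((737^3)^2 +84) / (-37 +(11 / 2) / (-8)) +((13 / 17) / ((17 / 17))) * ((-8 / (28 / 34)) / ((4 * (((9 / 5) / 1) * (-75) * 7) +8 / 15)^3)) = -5723034103438559845306062808534489 / 1345918417997603184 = -4252140417212680.90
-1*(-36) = 36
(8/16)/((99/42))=7/33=0.21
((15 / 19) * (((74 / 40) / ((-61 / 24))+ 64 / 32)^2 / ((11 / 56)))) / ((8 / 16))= 50582784 / 3888445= 13.01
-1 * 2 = -2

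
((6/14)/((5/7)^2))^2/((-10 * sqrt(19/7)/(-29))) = 12789 * sqrt(133)/118750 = 1.24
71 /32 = 2.22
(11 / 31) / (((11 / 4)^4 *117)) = 256 / 4827537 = 0.00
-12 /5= -2.40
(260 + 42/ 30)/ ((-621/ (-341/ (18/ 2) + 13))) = 292768/ 27945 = 10.48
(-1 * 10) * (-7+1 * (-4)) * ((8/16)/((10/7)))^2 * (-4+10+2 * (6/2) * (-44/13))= -192.80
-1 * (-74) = 74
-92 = -92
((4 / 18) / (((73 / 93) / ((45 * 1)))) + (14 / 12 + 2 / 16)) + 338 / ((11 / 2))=1454765 / 19272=75.49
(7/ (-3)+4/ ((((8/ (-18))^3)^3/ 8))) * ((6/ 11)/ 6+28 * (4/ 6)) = -887137.17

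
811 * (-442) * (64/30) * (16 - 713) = 7995136448/15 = 533009096.53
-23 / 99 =-0.23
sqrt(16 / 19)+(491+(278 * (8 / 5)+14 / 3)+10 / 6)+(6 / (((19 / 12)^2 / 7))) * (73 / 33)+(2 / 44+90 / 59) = 4 * sqrt(19) / 19+6893472841 / 7028670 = 981.68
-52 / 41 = -1.27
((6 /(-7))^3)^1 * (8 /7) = -1728 /2401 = -0.72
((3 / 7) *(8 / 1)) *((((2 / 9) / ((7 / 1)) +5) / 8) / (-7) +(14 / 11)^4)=130890451 / 15065589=8.69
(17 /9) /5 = 17 /45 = 0.38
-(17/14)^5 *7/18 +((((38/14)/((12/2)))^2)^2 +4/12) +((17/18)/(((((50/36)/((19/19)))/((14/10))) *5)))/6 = -4820951909/7779240000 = -0.62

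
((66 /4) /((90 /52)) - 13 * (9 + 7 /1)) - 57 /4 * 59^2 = -2988163 /60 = -49802.72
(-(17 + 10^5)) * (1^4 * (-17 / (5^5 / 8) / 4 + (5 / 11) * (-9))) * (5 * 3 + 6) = 296148236643 / 34375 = 8615221.43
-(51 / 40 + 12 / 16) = -81 / 40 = -2.02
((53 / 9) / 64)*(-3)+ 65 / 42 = 1709 / 1344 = 1.27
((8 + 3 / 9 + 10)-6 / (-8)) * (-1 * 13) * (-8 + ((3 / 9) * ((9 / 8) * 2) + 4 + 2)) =14885 / 48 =310.10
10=10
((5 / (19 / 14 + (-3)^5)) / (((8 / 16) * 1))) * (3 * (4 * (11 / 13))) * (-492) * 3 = 27276480 / 43979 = 620.22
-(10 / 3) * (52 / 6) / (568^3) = -65 / 412313472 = -0.00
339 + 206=545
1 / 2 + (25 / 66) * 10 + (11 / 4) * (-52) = -9155 / 66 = -138.71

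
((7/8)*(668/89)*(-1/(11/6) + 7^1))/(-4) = -82999/7832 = -10.60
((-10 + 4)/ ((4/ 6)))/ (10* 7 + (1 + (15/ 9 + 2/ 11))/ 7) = -2079/ 16264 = -0.13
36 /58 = 18 /29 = 0.62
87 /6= 29 /2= 14.50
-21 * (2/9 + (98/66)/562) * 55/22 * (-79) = 34592915/37092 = 932.62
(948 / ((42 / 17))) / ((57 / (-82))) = -220252 / 399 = -552.01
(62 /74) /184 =31 /6808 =0.00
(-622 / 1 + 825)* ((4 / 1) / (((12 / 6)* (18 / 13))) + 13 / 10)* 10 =50141 / 9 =5571.22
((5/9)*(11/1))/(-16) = -55/144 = -0.38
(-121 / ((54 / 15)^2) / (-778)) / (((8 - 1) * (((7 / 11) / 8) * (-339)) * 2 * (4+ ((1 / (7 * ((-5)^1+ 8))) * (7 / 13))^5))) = -12354774575 / 1554666169561442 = -0.00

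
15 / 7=2.14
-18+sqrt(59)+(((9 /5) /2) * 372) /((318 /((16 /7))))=-28926 /1855+sqrt(59)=-7.91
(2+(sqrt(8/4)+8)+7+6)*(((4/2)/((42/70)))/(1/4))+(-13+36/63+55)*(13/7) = 40*sqrt(2)/3+56702/147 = 404.58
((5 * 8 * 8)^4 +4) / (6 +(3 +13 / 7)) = 18350080007 / 19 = 965793684.58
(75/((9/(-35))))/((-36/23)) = 20125/108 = 186.34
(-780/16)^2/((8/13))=494325/128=3861.91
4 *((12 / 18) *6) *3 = 48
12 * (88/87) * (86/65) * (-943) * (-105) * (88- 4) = 50356018944/377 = 133570342.03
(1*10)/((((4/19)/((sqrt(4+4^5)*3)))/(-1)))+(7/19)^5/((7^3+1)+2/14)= 117649/5964922491 - 285*sqrt(257)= -4568.90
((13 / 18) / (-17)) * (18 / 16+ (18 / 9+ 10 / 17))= -6565 / 41616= -0.16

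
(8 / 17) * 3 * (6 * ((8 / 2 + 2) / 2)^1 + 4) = 528 / 17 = 31.06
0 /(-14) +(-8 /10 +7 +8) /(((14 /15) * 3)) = 71 /14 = 5.07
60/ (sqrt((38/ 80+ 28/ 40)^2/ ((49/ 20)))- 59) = -13876800/ 13643311- 78960*sqrt(5)/ 13643311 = -1.03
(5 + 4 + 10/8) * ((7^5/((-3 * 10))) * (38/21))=-1870379/180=-10390.99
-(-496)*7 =3472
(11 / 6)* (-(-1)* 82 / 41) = 11 / 3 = 3.67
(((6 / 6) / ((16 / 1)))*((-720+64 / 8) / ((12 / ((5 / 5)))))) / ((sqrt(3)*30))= -89*sqrt(3) / 2160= -0.07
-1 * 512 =-512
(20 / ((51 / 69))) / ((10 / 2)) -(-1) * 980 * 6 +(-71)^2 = 185749 / 17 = 10926.41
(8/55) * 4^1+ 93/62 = 229/110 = 2.08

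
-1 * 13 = -13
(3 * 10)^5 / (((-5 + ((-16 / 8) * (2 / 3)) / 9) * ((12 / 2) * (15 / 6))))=-43740000 / 139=-314676.26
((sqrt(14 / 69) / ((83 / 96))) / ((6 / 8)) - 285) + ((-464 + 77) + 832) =128*sqrt(966) / 5727 + 160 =160.69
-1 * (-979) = 979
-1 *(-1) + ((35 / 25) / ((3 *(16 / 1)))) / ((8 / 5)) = 391 / 384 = 1.02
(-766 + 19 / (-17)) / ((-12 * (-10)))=-4347 / 680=-6.39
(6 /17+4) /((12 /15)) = 185 /34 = 5.44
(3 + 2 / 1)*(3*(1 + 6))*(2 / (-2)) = -105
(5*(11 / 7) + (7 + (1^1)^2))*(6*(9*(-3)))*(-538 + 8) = 9530460 / 7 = 1361494.29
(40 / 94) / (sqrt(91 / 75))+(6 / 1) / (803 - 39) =0.39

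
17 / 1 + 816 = 833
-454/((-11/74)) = 3054.18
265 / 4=66.25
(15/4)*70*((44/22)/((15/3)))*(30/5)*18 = 11340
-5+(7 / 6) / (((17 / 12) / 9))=41 / 17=2.41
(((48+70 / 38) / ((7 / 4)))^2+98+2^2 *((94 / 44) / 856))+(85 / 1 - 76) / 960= 6057428964739 / 6662384960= 909.20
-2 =-2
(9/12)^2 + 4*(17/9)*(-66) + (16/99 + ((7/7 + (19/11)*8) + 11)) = -747845/1584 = -472.12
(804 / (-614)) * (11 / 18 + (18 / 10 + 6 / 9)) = -18559 / 4605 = -4.03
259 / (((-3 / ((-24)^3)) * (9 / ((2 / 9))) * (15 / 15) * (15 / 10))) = 530432 / 27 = 19645.63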